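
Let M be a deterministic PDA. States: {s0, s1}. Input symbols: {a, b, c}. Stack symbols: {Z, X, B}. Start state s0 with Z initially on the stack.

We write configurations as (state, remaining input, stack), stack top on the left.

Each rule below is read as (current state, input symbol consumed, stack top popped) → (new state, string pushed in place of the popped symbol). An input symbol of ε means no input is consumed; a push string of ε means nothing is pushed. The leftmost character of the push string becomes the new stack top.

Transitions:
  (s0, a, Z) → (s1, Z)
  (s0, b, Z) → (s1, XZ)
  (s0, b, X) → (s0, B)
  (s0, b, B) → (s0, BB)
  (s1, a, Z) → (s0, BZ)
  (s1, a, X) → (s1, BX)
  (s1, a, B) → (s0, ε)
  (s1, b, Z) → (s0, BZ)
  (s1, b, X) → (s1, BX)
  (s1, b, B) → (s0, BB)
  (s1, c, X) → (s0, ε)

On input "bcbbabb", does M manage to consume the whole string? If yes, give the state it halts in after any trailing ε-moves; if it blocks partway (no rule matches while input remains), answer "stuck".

s0

(s0, bcbbabb, Z)
  read b, top Z: go to s1, push XZ → (s1, cbbabb, XZ)
  read c, top X: go to s0, push ε → (s0, bbabb, Z)
  read b, top Z: go to s1, push XZ → (s1, babb, XZ)
  read b, top X: go to s1, push BX → (s1, abb, BXZ)
  read a, top B: go to s0, push ε → (s0, bb, XZ)
  read b, top X: go to s0, push B → (s0, b, BZ)
  read b, top B: go to s0, push BB → (s0, ε, BBZ)
All input consumed; M is in state s0.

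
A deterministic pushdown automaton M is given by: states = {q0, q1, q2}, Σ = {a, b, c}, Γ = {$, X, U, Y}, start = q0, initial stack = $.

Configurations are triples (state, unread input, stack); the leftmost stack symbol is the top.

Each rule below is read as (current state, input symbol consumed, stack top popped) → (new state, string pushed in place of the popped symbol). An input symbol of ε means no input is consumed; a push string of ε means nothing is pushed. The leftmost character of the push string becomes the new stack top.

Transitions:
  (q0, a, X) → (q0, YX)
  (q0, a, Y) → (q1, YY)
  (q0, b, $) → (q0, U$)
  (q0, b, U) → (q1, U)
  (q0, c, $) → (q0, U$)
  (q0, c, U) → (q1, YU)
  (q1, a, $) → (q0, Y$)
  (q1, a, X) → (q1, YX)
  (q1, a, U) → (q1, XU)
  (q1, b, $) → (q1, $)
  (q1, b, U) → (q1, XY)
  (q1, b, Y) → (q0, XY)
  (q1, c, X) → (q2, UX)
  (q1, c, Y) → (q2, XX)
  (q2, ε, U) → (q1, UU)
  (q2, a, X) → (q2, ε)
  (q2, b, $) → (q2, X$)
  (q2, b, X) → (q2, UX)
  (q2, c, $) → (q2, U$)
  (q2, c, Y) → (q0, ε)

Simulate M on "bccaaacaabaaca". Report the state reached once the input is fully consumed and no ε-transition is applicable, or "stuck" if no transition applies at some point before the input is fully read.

q2

(q0, bccaaacaabaaca, $) ⊢ (q0, ccaaacaabaaca, U$) ⊢ (q1, caaacaabaaca, YU$) ⊢ (q2, aaacaabaaca, XXU$) ⊢ (q2, aacaabaaca, XU$) ⊢ (q2, acaabaaca, U$) ⊢ (q1, acaabaaca, UU$) ⊢ (q1, caabaaca, XUU$) ⊢ (q2, aabaaca, UXUU$) ⊢ (q1, aabaaca, UUXUU$) ⊢ (q1, abaaca, XUUXUU$) ⊢ (q1, baaca, YXUUXUU$) ⊢ (q0, aaca, XYXUUXUU$) ⊢ (q0, aca, YXYXUUXUU$) ⊢ (q1, ca, YYXYXUUXUU$) ⊢ (q2, a, XXYXYXUUXUU$) ⊢ (q2, ε, XYXYXUUXUU$)
All input consumed; M is in state q2.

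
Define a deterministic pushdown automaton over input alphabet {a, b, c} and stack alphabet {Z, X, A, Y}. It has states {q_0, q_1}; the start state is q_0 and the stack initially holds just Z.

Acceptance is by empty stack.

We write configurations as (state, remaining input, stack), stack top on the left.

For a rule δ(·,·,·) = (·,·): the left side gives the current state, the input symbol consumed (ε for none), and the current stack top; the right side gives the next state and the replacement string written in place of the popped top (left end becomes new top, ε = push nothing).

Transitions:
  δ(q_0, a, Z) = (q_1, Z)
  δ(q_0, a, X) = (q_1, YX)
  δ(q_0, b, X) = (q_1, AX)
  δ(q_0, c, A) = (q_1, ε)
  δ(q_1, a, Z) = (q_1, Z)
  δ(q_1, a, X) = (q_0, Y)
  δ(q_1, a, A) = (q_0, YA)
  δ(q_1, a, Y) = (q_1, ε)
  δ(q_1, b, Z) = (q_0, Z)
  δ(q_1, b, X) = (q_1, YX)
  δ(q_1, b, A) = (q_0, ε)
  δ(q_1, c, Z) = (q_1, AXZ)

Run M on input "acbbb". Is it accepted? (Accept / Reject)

Reject

(q_0, acbbb, Z) ⊢ (q_1, cbbb, Z) ⊢ (q_1, bbb, AXZ) ⊢ (q_0, bb, XZ) ⊢ (q_1, b, AXZ) ⊢ (q_0, ε, XZ)
All input consumed; stack is XZ, not empty, and no further ε-move applies.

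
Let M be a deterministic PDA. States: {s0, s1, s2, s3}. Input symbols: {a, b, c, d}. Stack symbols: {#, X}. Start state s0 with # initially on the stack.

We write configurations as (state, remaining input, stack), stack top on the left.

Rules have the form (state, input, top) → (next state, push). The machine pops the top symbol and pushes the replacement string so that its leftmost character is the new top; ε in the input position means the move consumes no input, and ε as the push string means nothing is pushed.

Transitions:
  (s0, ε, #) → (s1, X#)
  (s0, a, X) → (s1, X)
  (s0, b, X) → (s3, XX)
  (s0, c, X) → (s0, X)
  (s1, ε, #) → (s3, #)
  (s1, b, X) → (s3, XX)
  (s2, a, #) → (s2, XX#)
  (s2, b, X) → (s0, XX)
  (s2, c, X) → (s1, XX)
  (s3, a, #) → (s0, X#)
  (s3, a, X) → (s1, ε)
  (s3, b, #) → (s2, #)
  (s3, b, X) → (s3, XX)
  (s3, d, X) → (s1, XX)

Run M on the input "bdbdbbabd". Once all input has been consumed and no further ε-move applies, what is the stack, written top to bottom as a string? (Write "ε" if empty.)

XXXXXXXX#

(s0, bdbdbbabd, #)
  ε-move, top #: go to s1, push X# → (s1, bdbdbbabd, X#)
  read b, top X: go to s3, push XX → (s3, dbdbbabd, XX#)
  read d, top X: go to s1, push XX → (s1, bdbbabd, XXX#)
  read b, top X: go to s3, push XX → (s3, dbbabd, XXXX#)
  read d, top X: go to s1, push XX → (s1, bbabd, XXXXX#)
  read b, top X: go to s3, push XX → (s3, babd, XXXXXX#)
  read b, top X: go to s3, push XX → (s3, abd, XXXXXXX#)
  read a, top X: go to s1, push ε → (s1, bd, XXXXXX#)
  read b, top X: go to s3, push XX → (s3, d, XXXXXXX#)
  read d, top X: go to s1, push XX → (s1, ε, XXXXXXXX#)
All input consumed in state s1 with stack XXXXXXXX#.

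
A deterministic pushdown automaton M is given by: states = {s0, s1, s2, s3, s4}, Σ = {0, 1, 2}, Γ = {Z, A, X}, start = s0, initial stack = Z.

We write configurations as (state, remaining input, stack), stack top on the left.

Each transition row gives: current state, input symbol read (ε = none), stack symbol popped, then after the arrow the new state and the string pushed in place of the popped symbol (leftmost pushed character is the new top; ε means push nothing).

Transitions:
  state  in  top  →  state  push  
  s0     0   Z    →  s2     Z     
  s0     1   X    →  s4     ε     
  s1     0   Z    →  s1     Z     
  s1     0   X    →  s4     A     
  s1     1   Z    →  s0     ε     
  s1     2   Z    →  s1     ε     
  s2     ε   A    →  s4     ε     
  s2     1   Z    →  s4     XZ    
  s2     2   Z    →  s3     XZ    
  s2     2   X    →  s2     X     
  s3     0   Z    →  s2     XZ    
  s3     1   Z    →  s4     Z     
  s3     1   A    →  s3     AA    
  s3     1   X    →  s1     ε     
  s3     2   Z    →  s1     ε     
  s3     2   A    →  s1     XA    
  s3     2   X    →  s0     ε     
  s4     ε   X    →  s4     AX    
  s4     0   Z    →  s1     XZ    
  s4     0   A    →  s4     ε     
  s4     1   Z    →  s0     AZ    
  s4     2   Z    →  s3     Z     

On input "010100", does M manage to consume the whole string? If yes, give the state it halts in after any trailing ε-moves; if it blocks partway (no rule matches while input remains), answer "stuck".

(s0, 010100, Z)
  read 0, top Z: go to s2, push Z → (s2, 10100, Z)
  read 1, top Z: go to s4, push XZ → (s4, 0100, XZ)
  ε-move, top X: go to s4, push AX → (s4, 0100, AXZ)
  read 0, top A: go to s4, push ε → (s4, 100, XZ)
  ε-move, top X: go to s4, push AX → (s4, 100, AXZ)
No transition for (s4, 1, top A); M blocks with input 100 remaining.

stuck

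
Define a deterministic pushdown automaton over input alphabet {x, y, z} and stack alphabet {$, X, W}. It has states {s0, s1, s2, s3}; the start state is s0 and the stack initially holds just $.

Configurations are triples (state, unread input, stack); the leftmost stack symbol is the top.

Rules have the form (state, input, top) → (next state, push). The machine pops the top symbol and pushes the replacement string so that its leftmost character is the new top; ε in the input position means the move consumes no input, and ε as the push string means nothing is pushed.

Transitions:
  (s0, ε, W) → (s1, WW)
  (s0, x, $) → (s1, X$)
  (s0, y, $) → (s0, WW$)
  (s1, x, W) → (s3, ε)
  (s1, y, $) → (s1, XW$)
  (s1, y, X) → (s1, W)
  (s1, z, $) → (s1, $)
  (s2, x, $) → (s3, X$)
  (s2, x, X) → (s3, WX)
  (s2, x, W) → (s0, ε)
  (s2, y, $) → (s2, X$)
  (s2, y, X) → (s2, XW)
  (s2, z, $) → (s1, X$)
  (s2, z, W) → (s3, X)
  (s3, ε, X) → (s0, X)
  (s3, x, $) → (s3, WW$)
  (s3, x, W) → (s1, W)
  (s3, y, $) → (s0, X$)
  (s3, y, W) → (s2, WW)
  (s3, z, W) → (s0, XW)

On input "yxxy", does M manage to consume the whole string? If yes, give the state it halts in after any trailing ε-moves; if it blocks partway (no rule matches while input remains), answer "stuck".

stuck

(s0, yxxy, $) ⊢ (s0, xxy, WW$) ⊢ (s1, xxy, WWW$) ⊢ (s3, xy, WW$) ⊢ (s1, y, WW$)
No transition for (s1, y, top W); M blocks with input y remaining.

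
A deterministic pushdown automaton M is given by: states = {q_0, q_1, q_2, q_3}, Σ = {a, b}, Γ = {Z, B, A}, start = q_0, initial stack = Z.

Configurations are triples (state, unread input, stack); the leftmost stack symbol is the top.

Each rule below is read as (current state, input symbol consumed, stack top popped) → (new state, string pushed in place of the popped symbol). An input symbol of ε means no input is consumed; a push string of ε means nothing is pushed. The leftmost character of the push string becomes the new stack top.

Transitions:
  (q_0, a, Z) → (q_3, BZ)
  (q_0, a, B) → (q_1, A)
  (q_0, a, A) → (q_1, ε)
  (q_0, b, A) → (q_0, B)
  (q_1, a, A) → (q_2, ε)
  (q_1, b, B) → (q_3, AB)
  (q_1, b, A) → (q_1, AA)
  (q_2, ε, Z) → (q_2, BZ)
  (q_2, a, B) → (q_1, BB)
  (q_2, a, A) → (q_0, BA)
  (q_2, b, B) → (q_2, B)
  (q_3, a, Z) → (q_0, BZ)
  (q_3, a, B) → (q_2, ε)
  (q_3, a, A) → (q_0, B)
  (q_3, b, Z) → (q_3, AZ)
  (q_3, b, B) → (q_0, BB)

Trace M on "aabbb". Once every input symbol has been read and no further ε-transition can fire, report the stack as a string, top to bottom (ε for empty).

BZ

(q_0, aabbb, Z) ⊢ (q_3, abbb, BZ) ⊢ (q_2, bbb, Z) ⊢ (q_2, bbb, BZ) ⊢ (q_2, bb, BZ) ⊢ (q_2, b, BZ) ⊢ (q_2, ε, BZ)
All input consumed in state q_2 with stack BZ.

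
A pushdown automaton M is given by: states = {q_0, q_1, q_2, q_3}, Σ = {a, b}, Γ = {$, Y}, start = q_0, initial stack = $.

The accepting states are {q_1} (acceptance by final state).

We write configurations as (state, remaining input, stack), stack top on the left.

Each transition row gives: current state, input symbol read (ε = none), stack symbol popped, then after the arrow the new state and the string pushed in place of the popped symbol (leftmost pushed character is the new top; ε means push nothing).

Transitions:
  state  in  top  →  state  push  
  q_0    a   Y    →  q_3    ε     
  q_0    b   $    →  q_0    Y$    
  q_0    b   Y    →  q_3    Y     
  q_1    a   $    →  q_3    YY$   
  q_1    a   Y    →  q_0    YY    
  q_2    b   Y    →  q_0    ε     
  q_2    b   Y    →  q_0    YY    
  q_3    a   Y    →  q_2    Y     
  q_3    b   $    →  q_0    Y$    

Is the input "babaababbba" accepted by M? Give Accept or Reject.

Reject

No computation consumes all input and reaches a final state.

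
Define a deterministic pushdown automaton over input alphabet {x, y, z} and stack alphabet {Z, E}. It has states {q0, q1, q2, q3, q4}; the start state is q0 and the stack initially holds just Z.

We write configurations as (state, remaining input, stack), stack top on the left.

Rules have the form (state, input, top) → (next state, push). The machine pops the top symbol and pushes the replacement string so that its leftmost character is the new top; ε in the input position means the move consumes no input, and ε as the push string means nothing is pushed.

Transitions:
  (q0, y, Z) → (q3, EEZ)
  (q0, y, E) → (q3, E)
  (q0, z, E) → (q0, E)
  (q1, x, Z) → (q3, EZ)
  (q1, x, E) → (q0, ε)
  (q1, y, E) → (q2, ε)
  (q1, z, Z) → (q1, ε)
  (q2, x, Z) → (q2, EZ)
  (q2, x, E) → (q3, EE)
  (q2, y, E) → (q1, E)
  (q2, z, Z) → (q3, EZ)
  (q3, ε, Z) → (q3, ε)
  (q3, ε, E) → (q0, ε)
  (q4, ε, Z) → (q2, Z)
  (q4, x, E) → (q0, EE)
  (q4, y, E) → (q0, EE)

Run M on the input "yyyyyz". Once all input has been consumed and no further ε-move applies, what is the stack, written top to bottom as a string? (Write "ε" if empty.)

(q0, yyyyyz, Z)
  read y, top Z: go to q3, push EEZ → (q3, yyyyz, EEZ)
  ε-move, top E: go to q0, push ε → (q0, yyyyz, EZ)
  read y, top E: go to q3, push E → (q3, yyyz, EZ)
  ε-move, top E: go to q0, push ε → (q0, yyyz, Z)
  read y, top Z: go to q3, push EEZ → (q3, yyz, EEZ)
  ε-move, top E: go to q0, push ε → (q0, yyz, EZ)
  read y, top E: go to q3, push E → (q3, yz, EZ)
  ε-move, top E: go to q0, push ε → (q0, yz, Z)
  read y, top Z: go to q3, push EEZ → (q3, z, EEZ)
  ε-move, top E: go to q0, push ε → (q0, z, EZ)
  read z, top E: go to q0, push E → (q0, ε, EZ)
All input consumed in state q0 with stack EZ.

EZ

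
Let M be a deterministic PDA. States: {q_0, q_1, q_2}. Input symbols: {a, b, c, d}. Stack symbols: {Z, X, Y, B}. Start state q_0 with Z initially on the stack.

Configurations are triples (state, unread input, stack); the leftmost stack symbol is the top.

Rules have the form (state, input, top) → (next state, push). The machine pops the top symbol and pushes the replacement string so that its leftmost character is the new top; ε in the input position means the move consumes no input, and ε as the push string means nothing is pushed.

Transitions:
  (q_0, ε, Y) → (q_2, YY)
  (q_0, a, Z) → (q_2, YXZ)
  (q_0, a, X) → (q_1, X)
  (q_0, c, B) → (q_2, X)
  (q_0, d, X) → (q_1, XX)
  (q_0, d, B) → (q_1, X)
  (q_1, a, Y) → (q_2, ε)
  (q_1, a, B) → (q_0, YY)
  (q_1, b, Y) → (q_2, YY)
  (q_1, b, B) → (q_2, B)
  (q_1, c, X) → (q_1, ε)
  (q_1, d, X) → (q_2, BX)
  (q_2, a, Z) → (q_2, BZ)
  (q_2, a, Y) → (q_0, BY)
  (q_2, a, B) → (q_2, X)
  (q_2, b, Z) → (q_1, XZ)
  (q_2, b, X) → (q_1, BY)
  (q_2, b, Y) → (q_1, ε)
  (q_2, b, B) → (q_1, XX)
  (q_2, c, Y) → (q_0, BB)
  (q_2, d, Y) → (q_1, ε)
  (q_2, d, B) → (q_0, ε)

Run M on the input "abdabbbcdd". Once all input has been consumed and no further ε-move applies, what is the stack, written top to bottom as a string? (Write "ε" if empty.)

(q_0, abdabbbcdd, Z)
  read a, top Z: go to q_2, push YXZ → (q_2, bdabbbcdd, YXZ)
  read b, top Y: go to q_1, push ε → (q_1, dabbbcdd, XZ)
  read d, top X: go to q_2, push BX → (q_2, abbbcdd, BXZ)
  read a, top B: go to q_2, push X → (q_2, bbbcdd, XXZ)
  read b, top X: go to q_1, push BY → (q_1, bbcdd, BYXZ)
  read b, top B: go to q_2, push B → (q_2, bcdd, BYXZ)
  read b, top B: go to q_1, push XX → (q_1, cdd, XXYXZ)
  read c, top X: go to q_1, push ε → (q_1, dd, XYXZ)
  read d, top X: go to q_2, push BX → (q_2, d, BXYXZ)
  read d, top B: go to q_0, push ε → (q_0, ε, XYXZ)
All input consumed in state q_0 with stack XYXZ.

XYXZ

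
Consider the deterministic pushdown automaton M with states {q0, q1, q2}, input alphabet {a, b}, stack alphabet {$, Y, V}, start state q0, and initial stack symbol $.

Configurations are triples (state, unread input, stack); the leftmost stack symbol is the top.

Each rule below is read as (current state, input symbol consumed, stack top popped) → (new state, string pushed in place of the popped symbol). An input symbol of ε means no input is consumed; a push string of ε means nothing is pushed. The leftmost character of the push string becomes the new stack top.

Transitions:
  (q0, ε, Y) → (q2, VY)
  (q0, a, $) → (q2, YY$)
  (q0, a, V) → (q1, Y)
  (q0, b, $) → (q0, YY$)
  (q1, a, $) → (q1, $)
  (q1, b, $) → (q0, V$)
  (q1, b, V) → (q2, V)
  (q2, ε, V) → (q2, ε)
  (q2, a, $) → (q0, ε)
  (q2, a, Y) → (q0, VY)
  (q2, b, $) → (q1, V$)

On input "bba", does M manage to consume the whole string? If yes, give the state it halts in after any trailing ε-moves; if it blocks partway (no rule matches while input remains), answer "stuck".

(q0, bba, $)
  read b, top $: go to q0, push YY$ → (q0, ba, YY$)
  ε-move, top Y: go to q2, push VY → (q2, ba, VYY$)
  ε-move, top V: go to q2, push ε → (q2, ba, YY$)
No transition for (q2, b, top Y); M blocks with input ba remaining.

stuck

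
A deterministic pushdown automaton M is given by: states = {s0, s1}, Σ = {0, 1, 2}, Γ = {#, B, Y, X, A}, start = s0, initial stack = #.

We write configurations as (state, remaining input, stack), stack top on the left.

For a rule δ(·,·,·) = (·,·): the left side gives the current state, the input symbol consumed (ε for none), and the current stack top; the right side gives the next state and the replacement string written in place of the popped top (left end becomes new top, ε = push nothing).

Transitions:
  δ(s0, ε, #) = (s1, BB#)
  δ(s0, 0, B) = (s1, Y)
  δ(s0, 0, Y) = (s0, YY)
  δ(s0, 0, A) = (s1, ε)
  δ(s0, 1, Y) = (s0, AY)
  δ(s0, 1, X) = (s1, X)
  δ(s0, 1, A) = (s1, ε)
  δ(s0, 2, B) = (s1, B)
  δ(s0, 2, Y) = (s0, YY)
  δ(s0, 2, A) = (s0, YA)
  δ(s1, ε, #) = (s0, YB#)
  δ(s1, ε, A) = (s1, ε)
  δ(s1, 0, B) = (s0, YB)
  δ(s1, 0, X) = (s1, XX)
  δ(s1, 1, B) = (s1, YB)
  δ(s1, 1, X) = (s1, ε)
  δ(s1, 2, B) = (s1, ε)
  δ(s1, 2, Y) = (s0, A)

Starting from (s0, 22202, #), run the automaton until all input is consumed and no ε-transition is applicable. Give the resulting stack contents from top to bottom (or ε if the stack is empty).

(s0, 22202, #) ⊢ (s1, 22202, BB#) ⊢ (s1, 2202, B#) ⊢ (s1, 202, #) ⊢ (s0, 202, YB#) ⊢ (s0, 02, YYB#) ⊢ (s0, 2, YYYB#) ⊢ (s0, ε, YYYYB#)
All input consumed in state s0 with stack YYYYB#.

YYYYB#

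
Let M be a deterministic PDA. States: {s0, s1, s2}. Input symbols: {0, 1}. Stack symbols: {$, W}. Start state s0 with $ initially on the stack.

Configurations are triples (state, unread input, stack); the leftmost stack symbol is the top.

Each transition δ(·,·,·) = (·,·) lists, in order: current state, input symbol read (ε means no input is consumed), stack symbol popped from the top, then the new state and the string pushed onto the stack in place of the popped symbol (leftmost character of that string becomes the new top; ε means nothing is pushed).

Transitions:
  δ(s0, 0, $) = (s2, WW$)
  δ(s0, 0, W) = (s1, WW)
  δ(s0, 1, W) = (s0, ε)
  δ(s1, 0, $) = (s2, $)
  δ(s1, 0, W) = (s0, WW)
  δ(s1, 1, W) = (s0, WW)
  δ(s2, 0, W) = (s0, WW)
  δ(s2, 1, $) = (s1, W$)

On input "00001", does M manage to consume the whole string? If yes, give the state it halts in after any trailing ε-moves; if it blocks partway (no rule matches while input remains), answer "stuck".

s0

(s0, 00001, $) ⊢ (s2, 0001, WW$) ⊢ (s0, 001, WWW$) ⊢ (s1, 01, WWWW$) ⊢ (s0, 1, WWWWW$) ⊢ (s0, ε, WWWW$)
All input consumed; M is in state s0.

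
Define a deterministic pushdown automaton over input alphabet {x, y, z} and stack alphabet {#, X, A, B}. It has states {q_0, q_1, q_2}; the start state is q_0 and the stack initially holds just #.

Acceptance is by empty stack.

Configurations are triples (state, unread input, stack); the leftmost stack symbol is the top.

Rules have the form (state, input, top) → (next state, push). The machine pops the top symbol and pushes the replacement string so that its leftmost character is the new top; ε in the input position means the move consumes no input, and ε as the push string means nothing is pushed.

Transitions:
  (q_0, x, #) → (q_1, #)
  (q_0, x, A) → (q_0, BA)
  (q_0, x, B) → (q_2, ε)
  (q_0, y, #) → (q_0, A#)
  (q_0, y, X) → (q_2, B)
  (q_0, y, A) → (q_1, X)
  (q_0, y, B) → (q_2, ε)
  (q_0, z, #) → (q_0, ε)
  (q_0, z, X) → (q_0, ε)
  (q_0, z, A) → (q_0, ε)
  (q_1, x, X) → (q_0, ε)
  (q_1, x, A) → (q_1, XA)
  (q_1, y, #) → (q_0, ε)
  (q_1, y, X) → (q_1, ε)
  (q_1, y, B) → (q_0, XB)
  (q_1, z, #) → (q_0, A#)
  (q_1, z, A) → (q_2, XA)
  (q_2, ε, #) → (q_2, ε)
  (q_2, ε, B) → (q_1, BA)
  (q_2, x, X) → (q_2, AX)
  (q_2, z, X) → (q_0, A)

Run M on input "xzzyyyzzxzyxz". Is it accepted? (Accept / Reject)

Accept

(q_0, xzzyyyzzxzyxz, #) ⊢ (q_1, zzyyyzzxzyxz, #) ⊢ (q_0, zyyyzzxzyxz, A#) ⊢ (q_0, yyyzzxzyxz, #) ⊢ (q_0, yyzzxzyxz, A#) ⊢ (q_1, yzzxzyxz, X#) ⊢ (q_1, zzxzyxz, #) ⊢ (q_0, zxzyxz, A#) ⊢ (q_0, xzyxz, #) ⊢ (q_1, zyxz, #) ⊢ (q_0, yxz, A#) ⊢ (q_1, xz, X#) ⊢ (q_0, z, #) ⊢ (q_0, ε, ε)
All input consumed and the stack is empty.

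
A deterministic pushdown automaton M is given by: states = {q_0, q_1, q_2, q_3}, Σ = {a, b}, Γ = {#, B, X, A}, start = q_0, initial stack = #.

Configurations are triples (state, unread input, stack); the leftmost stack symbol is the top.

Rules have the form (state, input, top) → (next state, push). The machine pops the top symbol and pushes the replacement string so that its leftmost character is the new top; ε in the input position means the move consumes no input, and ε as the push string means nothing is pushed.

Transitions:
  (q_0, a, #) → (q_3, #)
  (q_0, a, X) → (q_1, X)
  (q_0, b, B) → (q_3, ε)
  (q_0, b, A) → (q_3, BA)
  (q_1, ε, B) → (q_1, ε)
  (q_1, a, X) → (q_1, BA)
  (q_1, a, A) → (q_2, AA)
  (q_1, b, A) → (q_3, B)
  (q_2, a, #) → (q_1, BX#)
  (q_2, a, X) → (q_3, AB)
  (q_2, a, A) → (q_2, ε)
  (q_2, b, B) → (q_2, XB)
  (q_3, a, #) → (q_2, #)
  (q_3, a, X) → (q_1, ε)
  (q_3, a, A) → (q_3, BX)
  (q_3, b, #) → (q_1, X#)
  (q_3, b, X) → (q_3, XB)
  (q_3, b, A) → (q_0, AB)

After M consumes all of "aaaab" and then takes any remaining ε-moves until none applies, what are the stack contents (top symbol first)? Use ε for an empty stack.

B#

(q_0, aaaab, #)
  read a, top #: go to q_3, push # → (q_3, aaab, #)
  read a, top #: go to q_2, push # → (q_2, aab, #)
  read a, top #: go to q_1, push BX# → (q_1, ab, BX#)
  ε-move, top B: go to q_1, push ε → (q_1, ab, X#)
  read a, top X: go to q_1, push BA → (q_1, b, BA#)
  ε-move, top B: go to q_1, push ε → (q_1, b, A#)
  read b, top A: go to q_3, push B → (q_3, ε, B#)
All input consumed in state q_3 with stack B#.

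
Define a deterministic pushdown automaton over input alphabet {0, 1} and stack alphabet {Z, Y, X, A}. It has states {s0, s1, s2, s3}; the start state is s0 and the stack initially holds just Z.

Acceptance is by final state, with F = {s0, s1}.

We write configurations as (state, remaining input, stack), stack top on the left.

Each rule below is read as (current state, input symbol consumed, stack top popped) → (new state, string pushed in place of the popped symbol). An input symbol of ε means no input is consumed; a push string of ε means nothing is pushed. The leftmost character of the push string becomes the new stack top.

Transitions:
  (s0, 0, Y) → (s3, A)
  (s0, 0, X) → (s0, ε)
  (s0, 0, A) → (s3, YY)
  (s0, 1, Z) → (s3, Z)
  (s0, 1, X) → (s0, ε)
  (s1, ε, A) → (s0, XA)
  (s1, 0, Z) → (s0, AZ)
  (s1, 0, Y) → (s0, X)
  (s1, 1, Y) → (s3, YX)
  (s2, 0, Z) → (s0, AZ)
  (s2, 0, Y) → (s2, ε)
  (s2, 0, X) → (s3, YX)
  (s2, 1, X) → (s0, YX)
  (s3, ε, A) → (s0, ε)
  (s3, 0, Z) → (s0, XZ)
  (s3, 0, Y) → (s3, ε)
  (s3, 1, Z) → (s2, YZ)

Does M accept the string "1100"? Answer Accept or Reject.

Accept

(s0, 1100, Z) ⊢ (s3, 100, Z) ⊢ (s2, 00, YZ) ⊢ (s2, 0, Z) ⊢ (s0, ε, AZ)
All input consumed; state s0 ∈ F.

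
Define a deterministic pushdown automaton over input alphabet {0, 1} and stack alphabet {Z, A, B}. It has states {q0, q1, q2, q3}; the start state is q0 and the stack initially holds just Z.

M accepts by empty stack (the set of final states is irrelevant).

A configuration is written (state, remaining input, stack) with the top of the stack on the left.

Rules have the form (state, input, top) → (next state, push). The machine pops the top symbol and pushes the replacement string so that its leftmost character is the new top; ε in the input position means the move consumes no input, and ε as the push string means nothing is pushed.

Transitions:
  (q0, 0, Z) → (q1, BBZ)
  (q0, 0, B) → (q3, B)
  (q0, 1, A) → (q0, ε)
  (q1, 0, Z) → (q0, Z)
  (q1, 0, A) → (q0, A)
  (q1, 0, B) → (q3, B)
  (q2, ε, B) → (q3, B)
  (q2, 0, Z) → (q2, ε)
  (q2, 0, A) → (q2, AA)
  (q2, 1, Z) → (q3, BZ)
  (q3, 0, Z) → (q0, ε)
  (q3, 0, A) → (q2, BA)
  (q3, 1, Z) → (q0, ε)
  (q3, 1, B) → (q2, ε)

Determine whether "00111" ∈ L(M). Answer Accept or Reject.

(q0, 00111, Z) ⊢ (q1, 0111, BBZ) ⊢ (q3, 111, BBZ) ⊢ (q2, 11, BZ) ⊢ (q3, 11, BZ) ⊢ (q2, 1, Z) ⊢ (q3, ε, BZ)
All input consumed; stack is BZ, not empty, and no further ε-move applies.

Reject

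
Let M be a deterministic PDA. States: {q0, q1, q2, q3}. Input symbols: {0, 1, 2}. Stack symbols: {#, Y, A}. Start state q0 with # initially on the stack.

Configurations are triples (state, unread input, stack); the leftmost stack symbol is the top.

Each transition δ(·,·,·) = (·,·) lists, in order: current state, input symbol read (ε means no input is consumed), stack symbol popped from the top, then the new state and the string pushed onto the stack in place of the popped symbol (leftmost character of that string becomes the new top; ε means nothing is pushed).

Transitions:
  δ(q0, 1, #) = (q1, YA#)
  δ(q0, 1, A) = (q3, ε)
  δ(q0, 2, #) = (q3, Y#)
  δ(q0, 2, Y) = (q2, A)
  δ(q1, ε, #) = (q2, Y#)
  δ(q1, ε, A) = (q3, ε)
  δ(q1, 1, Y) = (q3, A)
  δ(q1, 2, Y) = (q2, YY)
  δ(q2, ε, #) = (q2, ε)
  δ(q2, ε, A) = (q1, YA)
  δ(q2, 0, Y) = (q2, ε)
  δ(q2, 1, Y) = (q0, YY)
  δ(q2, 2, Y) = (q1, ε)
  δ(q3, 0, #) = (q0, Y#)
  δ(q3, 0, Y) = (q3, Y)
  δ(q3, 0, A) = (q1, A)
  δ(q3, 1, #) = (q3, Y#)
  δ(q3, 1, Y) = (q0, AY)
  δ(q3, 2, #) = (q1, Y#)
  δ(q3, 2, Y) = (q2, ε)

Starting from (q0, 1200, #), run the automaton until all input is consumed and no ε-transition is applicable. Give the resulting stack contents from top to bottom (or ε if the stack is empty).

(q0, 1200, #)
  read 1, top #: go to q1, push YA# → (q1, 200, YA#)
  read 2, top Y: go to q2, push YY → (q2, 00, YYA#)
  read 0, top Y: go to q2, push ε → (q2, 0, YA#)
  read 0, top Y: go to q2, push ε → (q2, ε, A#)
  ε-move, top A: go to q1, push YA → (q1, ε, YA#)
All input consumed in state q1 with stack YA#.

YA#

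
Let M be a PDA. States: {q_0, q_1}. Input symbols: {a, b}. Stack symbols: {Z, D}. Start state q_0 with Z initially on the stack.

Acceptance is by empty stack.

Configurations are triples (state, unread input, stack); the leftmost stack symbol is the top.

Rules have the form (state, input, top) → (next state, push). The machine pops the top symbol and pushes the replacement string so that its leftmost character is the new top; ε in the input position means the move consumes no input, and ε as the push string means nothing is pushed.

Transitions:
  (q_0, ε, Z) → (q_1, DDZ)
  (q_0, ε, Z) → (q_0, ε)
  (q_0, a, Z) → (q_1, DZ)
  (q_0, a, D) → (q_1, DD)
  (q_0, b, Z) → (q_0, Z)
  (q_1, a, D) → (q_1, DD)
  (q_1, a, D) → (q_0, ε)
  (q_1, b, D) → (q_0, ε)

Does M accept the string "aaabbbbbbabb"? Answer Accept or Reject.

Accept

One accepting computation: (q_0, aaabbbbbbabb, Z) ⊢ (q_1, aabbbbbbabb, DZ) ⊢ (q_0, abbbbbbabb, Z) ⊢ (q_1, bbbbbbabb, DZ) ⊢ (q_0, bbbbbabb, Z) ⊢ (q_0, bbbbabb, Z) ⊢ (q_0, bbbabb, Z) ⊢ (q_0, bbabb, Z) ⊢ (q_0, babb, Z) ⊢ (q_0, abb, Z) ⊢ (q_1, bb, DZ) ⊢ (q_0, b, Z) ⊢ (q_0, ε, Z) ⊢ (q_0, ε, ε)
All input consumed and the stack is empty.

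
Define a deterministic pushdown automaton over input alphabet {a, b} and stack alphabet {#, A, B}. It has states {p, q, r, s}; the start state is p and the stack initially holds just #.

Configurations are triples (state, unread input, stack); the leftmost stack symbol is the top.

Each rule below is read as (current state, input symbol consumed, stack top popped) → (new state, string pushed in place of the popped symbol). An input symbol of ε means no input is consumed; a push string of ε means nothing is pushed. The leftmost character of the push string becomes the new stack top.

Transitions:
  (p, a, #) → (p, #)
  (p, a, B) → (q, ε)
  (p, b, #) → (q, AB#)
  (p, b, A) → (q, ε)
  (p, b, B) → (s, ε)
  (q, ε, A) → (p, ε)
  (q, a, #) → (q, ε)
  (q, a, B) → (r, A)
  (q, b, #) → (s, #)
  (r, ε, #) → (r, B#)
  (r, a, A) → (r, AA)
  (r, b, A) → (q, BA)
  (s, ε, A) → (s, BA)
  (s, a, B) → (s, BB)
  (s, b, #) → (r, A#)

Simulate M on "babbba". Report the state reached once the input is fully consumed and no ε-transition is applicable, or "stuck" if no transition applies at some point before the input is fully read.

r

(p, babbba, #) ⊢ (q, abbba, AB#) ⊢ (p, abbba, B#) ⊢ (q, bbba, #) ⊢ (s, bba, #) ⊢ (r, ba, A#) ⊢ (q, a, BA#) ⊢ (r, ε, AA#)
All input consumed; M is in state r.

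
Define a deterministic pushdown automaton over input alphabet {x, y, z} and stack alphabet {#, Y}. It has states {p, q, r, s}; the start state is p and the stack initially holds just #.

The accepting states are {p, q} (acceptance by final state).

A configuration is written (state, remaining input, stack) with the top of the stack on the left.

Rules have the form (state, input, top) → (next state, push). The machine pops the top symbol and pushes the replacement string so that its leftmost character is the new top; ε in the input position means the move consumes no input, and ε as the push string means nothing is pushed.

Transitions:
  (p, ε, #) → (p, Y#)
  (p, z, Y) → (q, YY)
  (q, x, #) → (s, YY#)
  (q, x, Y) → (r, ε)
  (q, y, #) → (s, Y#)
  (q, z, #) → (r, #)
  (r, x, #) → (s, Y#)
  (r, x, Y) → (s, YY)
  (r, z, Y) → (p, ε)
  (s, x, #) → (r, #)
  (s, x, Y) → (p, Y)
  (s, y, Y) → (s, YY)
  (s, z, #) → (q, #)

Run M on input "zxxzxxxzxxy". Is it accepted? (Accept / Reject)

Reject

(p, zxxzxxxzxxy, #) ⊢ (p, zxxzxxxzxxy, Y#) ⊢ (q, xxzxxxzxxy, YY#) ⊢ (r, xzxxxzxxy, Y#) ⊢ (s, zxxxzxxy, YY#)
No transition applies at (s, zxxxzxxy, YY#); input not fully consumed.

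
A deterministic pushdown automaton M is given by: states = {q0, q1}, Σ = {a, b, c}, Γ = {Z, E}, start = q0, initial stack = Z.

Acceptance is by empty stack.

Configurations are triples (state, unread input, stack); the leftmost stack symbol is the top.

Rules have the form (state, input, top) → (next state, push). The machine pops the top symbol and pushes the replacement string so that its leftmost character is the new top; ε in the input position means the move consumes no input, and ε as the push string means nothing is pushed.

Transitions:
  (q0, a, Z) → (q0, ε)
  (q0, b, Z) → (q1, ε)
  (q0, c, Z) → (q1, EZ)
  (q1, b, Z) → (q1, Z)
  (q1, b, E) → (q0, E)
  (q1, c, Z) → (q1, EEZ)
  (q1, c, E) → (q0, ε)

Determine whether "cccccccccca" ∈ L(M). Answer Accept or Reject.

(q0, cccccccccca, Z)
  read c, top Z: go to q1, push EZ → (q1, ccccccccca, EZ)
  read c, top E: go to q0, push ε → (q0, cccccccca, Z)
  read c, top Z: go to q1, push EZ → (q1, ccccccca, EZ)
  read c, top E: go to q0, push ε → (q0, cccccca, Z)
  read c, top Z: go to q1, push EZ → (q1, ccccca, EZ)
  read c, top E: go to q0, push ε → (q0, cccca, Z)
  read c, top Z: go to q1, push EZ → (q1, ccca, EZ)
  read c, top E: go to q0, push ε → (q0, cca, Z)
  read c, top Z: go to q1, push EZ → (q1, ca, EZ)
  read c, top E: go to q0, push ε → (q0, a, Z)
  read a, top Z: go to q0, push ε → (q0, ε, ε)
All input consumed and the stack is empty.

Accept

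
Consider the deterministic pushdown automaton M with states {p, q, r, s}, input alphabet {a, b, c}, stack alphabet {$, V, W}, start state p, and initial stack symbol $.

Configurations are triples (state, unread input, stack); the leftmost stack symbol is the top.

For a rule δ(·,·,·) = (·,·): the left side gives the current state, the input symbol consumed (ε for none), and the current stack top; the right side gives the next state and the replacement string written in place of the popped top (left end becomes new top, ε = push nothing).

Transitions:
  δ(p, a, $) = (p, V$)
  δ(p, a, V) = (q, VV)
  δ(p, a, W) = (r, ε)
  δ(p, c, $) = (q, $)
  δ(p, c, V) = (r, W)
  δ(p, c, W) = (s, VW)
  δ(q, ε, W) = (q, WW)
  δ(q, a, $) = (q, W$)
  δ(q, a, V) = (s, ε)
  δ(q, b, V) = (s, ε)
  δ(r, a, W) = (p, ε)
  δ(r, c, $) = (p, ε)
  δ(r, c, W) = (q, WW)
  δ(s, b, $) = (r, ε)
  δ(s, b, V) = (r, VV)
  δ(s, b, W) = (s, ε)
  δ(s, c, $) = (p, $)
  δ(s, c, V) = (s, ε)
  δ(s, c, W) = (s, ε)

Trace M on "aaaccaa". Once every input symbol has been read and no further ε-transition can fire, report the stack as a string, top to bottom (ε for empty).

VV$

(p, aaaccaa, $)
  read a, top $: go to p, push V$ → (p, aaccaa, V$)
  read a, top V: go to q, push VV → (q, accaa, VV$)
  read a, top V: go to s, push ε → (s, ccaa, V$)
  read c, top V: go to s, push ε → (s, caa, $)
  read c, top $: go to p, push $ → (p, aa, $)
  read a, top $: go to p, push V$ → (p, a, V$)
  read a, top V: go to q, push VV → (q, ε, VV$)
All input consumed in state q with stack VV$.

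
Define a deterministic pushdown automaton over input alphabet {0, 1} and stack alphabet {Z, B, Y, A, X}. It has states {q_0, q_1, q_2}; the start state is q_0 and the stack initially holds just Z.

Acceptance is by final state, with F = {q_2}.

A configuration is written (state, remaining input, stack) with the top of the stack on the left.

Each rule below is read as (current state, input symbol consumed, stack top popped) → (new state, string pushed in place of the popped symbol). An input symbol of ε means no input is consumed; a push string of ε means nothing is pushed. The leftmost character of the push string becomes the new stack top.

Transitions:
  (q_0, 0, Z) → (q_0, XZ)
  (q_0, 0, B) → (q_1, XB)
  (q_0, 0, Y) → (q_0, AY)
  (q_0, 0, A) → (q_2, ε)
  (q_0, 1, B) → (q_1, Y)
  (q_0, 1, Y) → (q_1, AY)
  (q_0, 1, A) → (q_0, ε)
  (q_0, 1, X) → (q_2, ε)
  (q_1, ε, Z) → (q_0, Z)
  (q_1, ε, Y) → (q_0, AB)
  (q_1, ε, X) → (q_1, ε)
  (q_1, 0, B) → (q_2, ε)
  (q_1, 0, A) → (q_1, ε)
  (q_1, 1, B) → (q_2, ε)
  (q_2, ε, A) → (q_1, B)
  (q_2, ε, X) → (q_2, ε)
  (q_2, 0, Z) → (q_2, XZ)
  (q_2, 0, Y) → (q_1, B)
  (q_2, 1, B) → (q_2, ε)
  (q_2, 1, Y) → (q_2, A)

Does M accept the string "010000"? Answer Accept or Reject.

Accept

(q_0, 010000, Z)
  read 0, top Z: go to q_0, push XZ → (q_0, 10000, XZ)
  read 1, top X: go to q_2, push ε → (q_2, 0000, Z)
  read 0, top Z: go to q_2, push XZ → (q_2, 000, XZ)
  ε-move, top X: go to q_2, push ε → (q_2, 000, Z)
  read 0, top Z: go to q_2, push XZ → (q_2, 00, XZ)
  ε-move, top X: go to q_2, push ε → (q_2, 00, Z)
  read 0, top Z: go to q_2, push XZ → (q_2, 0, XZ)
  ε-move, top X: go to q_2, push ε → (q_2, 0, Z)
  read 0, top Z: go to q_2, push XZ → (q_2, ε, XZ)
All input consumed; state q_2 ∈ F.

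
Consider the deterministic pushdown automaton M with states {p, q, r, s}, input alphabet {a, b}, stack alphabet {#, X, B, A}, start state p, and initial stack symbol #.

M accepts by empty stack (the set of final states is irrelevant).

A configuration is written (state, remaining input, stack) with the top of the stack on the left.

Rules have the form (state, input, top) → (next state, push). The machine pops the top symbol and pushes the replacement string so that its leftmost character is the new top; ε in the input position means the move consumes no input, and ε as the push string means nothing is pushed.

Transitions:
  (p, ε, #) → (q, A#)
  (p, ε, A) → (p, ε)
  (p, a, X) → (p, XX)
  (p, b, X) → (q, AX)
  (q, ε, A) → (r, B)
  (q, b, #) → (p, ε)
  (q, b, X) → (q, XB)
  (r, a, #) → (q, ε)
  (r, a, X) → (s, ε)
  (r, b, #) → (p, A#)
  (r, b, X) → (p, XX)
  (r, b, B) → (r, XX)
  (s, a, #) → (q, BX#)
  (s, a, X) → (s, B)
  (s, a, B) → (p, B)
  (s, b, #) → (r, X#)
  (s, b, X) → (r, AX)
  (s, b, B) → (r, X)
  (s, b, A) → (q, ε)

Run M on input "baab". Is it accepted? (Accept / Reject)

Reject

(p, baab, #) ⊢ (q, baab, A#) ⊢ (r, baab, B#) ⊢ (r, aab, XX#) ⊢ (s, ab, X#) ⊢ (s, b, B#) ⊢ (r, ε, X#)
All input consumed; stack is X#, not empty, and no further ε-move applies.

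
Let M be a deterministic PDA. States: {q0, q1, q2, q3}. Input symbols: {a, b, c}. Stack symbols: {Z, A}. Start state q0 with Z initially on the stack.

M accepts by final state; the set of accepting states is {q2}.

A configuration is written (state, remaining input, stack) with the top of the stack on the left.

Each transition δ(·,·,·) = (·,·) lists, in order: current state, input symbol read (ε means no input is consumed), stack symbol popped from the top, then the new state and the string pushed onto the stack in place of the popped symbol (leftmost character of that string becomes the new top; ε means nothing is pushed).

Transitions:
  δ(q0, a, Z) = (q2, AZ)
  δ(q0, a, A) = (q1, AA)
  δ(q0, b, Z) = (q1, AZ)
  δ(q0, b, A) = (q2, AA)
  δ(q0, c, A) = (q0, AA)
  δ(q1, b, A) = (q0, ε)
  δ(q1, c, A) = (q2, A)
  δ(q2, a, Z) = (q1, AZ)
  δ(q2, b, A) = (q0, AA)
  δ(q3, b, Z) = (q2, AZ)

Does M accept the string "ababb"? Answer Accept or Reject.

(q0, ababb, Z)
  read a, top Z: go to q2, push AZ → (q2, babb, AZ)
  read b, top A: go to q0, push AA → (q0, abb, AAZ)
  read a, top A: go to q1, push AA → (q1, bb, AAAZ)
  read b, top A: go to q0, push ε → (q0, b, AAZ)
  read b, top A: go to q2, push AA → (q2, ε, AAAZ)
All input consumed; state q2 ∈ F.

Accept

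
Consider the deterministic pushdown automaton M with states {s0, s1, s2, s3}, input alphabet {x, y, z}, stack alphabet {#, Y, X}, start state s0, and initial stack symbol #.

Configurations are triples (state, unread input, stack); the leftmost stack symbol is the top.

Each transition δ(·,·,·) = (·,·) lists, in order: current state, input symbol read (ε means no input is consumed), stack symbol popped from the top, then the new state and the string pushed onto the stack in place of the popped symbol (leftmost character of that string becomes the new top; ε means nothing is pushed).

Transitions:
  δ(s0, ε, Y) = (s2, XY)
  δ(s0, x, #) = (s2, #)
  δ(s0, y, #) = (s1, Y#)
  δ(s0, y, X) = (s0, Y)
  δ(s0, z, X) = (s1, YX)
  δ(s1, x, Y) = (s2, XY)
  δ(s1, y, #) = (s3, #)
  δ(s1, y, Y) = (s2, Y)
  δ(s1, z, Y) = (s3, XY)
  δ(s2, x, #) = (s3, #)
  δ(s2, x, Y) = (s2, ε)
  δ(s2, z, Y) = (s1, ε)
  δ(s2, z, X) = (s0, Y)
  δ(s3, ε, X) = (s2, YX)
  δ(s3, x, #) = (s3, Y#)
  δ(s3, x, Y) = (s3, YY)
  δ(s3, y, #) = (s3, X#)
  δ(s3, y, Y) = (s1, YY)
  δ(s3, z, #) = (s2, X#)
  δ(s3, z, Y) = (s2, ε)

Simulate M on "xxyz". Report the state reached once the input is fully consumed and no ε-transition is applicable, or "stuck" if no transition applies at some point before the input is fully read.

(s0, xxyz, #)
  read x, top #: go to s2, push # → (s2, xyz, #)
  read x, top #: go to s3, push # → (s3, yz, #)
  read y, top #: go to s3, push X# → (s3, z, X#)
  ε-move, top X: go to s2, push YX → (s2, z, YX#)
  read z, top Y: go to s1, push ε → (s1, ε, X#)
All input consumed; M is in state s1.

s1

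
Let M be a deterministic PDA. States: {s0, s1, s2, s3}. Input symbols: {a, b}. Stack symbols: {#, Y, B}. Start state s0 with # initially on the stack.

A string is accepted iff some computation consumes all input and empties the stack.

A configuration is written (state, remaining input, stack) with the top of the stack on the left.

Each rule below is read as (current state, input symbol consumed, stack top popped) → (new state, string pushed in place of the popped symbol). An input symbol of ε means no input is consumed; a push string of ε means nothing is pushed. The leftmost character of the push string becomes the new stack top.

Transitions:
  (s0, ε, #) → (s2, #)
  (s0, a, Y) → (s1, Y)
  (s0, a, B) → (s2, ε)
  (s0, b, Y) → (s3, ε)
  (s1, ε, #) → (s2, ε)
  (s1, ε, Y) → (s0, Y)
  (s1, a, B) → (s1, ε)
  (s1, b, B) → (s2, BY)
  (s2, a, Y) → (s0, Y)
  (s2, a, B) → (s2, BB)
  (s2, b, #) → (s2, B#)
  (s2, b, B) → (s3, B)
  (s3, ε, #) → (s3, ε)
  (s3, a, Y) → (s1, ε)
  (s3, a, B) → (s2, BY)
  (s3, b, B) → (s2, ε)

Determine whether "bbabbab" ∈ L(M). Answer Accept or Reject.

(s0, bbabbab, #)
  ε-move, top #: go to s2, push # → (s2, bbabbab, #)
  read b, top #: go to s2, push B# → (s2, babbab, B#)
  read b, top B: go to s3, push B → (s3, abbab, B#)
  read a, top B: go to s2, push BY → (s2, bbab, BY#)
  read b, top B: go to s3, push B → (s3, bab, BY#)
  read b, top B: go to s2, push ε → (s2, ab, Y#)
  read a, top Y: go to s0, push Y → (s0, b, Y#)
  read b, top Y: go to s3, push ε → (s3, ε, #)
  ε-move, top #: go to s3, push ε → (s3, ε, ε)
All input consumed and the stack is empty.

Accept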